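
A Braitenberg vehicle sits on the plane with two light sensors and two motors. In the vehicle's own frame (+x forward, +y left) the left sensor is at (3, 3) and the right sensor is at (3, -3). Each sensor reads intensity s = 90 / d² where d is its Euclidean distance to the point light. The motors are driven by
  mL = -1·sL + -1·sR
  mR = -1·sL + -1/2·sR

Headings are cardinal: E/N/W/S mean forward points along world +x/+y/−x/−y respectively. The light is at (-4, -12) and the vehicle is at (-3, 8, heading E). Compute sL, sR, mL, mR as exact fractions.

18/109 18/61 -3060/6649 -2079/6649

left sensor world pos  = (0, 11); dL² = 545
right sensor world pos = (0, 5); dR² = 305
sL = 90/545 = 18/109
sR = 90/305 = 18/61
mL = -1·sL + -1·sR = -3060/6649
mR = -1·sL + -1/2·sR = -2079/6649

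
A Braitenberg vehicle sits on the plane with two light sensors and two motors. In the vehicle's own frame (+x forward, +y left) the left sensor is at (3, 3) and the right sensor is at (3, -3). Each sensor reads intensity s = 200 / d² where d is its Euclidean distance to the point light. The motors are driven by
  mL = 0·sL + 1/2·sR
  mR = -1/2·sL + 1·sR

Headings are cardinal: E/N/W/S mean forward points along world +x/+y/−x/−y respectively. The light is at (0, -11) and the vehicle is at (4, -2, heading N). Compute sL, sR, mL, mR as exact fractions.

left sensor world pos  = (1, 1); dL² = 145
right sensor world pos = (7, 1); dR² = 193
sL = 200/145 = 40/29
sR = 200/193 = 200/193
mL = 0·sL + 1/2·sR = 100/193
mR = -1/2·sL + 1·sR = 1940/5597

40/29 200/193 100/193 1940/5597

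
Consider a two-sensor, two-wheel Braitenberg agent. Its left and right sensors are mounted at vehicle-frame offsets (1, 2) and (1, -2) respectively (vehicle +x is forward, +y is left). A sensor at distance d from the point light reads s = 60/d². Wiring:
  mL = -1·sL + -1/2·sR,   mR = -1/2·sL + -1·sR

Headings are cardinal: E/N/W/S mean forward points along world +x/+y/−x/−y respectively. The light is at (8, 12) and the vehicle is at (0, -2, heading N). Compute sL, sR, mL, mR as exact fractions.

left sensor world pos  = (-2, -1); dL² = 269
right sensor world pos = (2, -1); dR² = 205
sL = 60/269 = 60/269
sR = 60/205 = 12/41
mL = -1·sL + -1/2·sR = -4074/11029
mR = -1/2·sL + -1·sR = -4458/11029

60/269 12/41 -4074/11029 -4458/11029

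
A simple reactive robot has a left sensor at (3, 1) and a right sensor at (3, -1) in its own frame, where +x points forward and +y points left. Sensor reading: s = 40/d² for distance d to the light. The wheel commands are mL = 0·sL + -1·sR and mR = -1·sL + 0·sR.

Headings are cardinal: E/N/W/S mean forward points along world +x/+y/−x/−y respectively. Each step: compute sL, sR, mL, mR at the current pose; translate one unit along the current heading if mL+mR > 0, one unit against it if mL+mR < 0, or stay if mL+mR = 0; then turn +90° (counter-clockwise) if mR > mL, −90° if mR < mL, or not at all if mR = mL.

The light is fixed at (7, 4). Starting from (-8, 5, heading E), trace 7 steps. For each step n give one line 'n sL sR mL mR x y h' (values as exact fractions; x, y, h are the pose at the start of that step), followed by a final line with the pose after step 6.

n=0: pose=(-8,5,E); sL=10/37, sR=5/18; mL=-5/18, mR=-10/37; mL+mR=-365/666 → advance -1; mR−mL=5/666 → turn +1·90°
n=1: pose=(-9,5,N); sL=8/61, sR=40/241; mL=-40/241, mR=-8/61; mL+mR=-4368/14701 → advance -1; mR−mL=512/14701 → turn +1·90°
n=2: pose=(-9,4,W); sL=20/181, sR=20/181; mL=-20/181, mR=-20/181; mL+mR=-40/181 → advance -1; mR−mL=0 → turn +0·90°
n=3: pose=(-8,4,W); sL=8/65, sR=8/65; mL=-8/65, mR=-8/65; mL+mR=-16/65 → advance -1; mR−mL=0 → turn +0·90°
n=4: pose=(-7,4,W); sL=4/29, sR=4/29; mL=-4/29, mR=-4/29; mL+mR=-8/29 → advance -1; mR−mL=0 → turn +0·90°
n=5: pose=(-6,4,W); sL=40/257, sR=40/257; mL=-40/257, mR=-40/257; mL+mR=-80/257 → advance -1; mR−mL=0 → turn +0·90°
n=6: pose=(-5,4,W); sL=20/113, sR=20/113; mL=-20/113, mR=-20/113; mL+mR=-40/113 → advance -1; mR−mL=0 → turn +0·90°

0 10/37 5/18 -5/18 -10/37 -8 5 E
1 8/61 40/241 -40/241 -8/61 -9 5 N
2 20/181 20/181 -20/181 -20/181 -9 4 W
3 8/65 8/65 -8/65 -8/65 -8 4 W
4 4/29 4/29 -4/29 -4/29 -7 4 W
5 40/257 40/257 -40/257 -40/257 -6 4 W
6 20/113 20/113 -20/113 -20/113 -5 4 W
final -4 4 W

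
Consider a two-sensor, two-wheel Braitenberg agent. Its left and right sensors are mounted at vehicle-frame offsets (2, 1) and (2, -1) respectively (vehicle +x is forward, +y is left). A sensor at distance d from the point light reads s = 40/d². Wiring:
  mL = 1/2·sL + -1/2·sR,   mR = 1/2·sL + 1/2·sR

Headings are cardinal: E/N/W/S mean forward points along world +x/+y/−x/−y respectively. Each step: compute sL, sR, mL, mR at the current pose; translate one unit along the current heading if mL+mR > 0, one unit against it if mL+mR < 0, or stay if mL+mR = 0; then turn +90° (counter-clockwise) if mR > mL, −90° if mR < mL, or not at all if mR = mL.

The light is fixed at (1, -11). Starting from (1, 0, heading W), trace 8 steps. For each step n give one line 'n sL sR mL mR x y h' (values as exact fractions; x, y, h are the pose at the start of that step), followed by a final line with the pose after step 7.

0 5/13 10/37 55/962 315/962 1 0 W
1 40/81 8/17 16/1377 664/1377 0 0 S
2 20/61 20/41 -200/2501 1020/2501 0 -1 E
3 8/29 8/29 0 8/29 1 -1 N
4 5/13 10/37 55/962 315/962 1 0 W
5 40/81 8/17 16/1377 664/1377 0 0 S
6 20/61 20/41 -200/2501 1020/2501 0 -1 E
7 8/29 8/29 0 8/29 1 -1 N
final 1 0 W

n=0: pose=(1,0,W); sL=5/13, sR=10/37; mL=55/962, mR=315/962; mL+mR=5/13 → advance +1; mR−mL=10/37 → turn +1·90°
n=1: pose=(0,0,S); sL=40/81, sR=8/17; mL=16/1377, mR=664/1377; mL+mR=40/81 → advance +1; mR−mL=8/17 → turn +1·90°
n=2: pose=(0,-1,E); sL=20/61, sR=20/41; mL=-200/2501, mR=1020/2501; mL+mR=20/61 → advance +1; mR−mL=20/41 → turn +1·90°
n=3: pose=(1,-1,N); sL=8/29, sR=8/29; mL=0, mR=8/29; mL+mR=8/29 → advance +1; mR−mL=8/29 → turn +1·90°
n=4: pose=(1,0,W); sL=5/13, sR=10/37; mL=55/962, mR=315/962; mL+mR=5/13 → advance +1; mR−mL=10/37 → turn +1·90°
n=5: pose=(0,0,S); sL=40/81, sR=8/17; mL=16/1377, mR=664/1377; mL+mR=40/81 → advance +1; mR−mL=8/17 → turn +1·90°
n=6: pose=(0,-1,E); sL=20/61, sR=20/41; mL=-200/2501, mR=1020/2501; mL+mR=20/61 → advance +1; mR−mL=20/41 → turn +1·90°
n=7: pose=(1,-1,N); sL=8/29, sR=8/29; mL=0, mR=8/29; mL+mR=8/29 → advance +1; mR−mL=8/29 → turn +1·90°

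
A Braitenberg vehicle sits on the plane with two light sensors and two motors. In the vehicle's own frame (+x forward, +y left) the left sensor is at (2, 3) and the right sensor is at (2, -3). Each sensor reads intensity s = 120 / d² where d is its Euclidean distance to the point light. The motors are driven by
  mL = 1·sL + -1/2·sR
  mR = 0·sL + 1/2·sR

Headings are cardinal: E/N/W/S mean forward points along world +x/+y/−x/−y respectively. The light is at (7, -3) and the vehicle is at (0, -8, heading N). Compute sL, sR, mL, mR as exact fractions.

left sensor world pos  = (-3, -6); dL² = 109
right sensor world pos = (3, -6); dR² = 25
sL = 120/109 = 120/109
sR = 120/25 = 24/5
mL = 1·sL + -1/2·sR = -708/545
mR = 0·sL + 1/2·sR = 12/5

120/109 24/5 -708/545 12/5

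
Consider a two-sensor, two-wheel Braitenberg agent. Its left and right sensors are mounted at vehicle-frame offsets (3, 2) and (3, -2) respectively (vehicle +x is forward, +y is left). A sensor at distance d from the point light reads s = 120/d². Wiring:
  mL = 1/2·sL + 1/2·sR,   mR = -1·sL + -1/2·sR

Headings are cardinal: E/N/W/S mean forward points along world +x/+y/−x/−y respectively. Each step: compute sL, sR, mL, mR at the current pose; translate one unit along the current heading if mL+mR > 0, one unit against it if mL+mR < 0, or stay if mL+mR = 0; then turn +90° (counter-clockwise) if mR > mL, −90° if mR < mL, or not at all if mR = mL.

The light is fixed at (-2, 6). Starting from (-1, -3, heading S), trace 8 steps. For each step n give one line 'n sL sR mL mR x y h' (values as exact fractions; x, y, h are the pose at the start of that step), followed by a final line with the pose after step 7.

0 40/51 24/29 1192/1479 -1772/1479 -1 -3 S
1 15/13 3 27/13 -69/26 -1 -2 W
2 24/5 120/41 792/205 -1284/205 0 -2 N
3 60/37 60/73 3300/2701 -5490/2701 0 -3 E
4 40/51 24/29 1192/1479 -1772/1479 -1 -3 S
5 15/13 3 27/13 -69/26 -1 -2 W
6 24/5 120/41 792/205 -1284/205 0 -2 N
7 60/37 60/73 3300/2701 -5490/2701 0 -3 E
final -1 -3 S

n=0: pose=(-1,-3,S); sL=40/51, sR=24/29; mL=1192/1479, mR=-1772/1479; mL+mR=-20/51 → advance -1; mR−mL=-988/493 → turn -1·90°
n=1: pose=(-1,-2,W); sL=15/13, sR=3; mL=27/13, mR=-69/26; mL+mR=-15/26 → advance -1; mR−mL=-123/26 → turn -1·90°
n=2: pose=(0,-2,N); sL=24/5, sR=120/41; mL=792/205, mR=-1284/205; mL+mR=-12/5 → advance -1; mR−mL=-2076/205 → turn -1·90°
n=3: pose=(0,-3,E); sL=60/37, sR=60/73; mL=3300/2701, mR=-5490/2701; mL+mR=-30/37 → advance -1; mR−mL=-8790/2701 → turn -1·90°
n=4: pose=(-1,-3,S); sL=40/51, sR=24/29; mL=1192/1479, mR=-1772/1479; mL+mR=-20/51 → advance -1; mR−mL=-988/493 → turn -1·90°
n=5: pose=(-1,-2,W); sL=15/13, sR=3; mL=27/13, mR=-69/26; mL+mR=-15/26 → advance -1; mR−mL=-123/26 → turn -1·90°
n=6: pose=(0,-2,N); sL=24/5, sR=120/41; mL=792/205, mR=-1284/205; mL+mR=-12/5 → advance -1; mR−mL=-2076/205 → turn -1·90°
n=7: pose=(0,-3,E); sL=60/37, sR=60/73; mL=3300/2701, mR=-5490/2701; mL+mR=-30/37 → advance -1; mR−mL=-8790/2701 → turn -1·90°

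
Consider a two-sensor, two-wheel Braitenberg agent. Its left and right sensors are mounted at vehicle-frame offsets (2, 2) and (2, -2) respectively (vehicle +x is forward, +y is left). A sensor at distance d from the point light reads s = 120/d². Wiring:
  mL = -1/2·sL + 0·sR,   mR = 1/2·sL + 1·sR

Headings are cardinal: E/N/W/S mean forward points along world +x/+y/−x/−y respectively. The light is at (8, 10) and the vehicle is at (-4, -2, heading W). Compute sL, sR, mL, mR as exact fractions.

left sensor world pos  = (-6, -4); dL² = 392
right sensor world pos = (-6, 0); dR² = 296
sL = 120/392 = 15/49
sR = 120/296 = 15/37
mL = -1/2·sL + 0·sR = -15/98
mR = 1/2·sL + 1·sR = 2025/3626

15/49 15/37 -15/98 2025/3626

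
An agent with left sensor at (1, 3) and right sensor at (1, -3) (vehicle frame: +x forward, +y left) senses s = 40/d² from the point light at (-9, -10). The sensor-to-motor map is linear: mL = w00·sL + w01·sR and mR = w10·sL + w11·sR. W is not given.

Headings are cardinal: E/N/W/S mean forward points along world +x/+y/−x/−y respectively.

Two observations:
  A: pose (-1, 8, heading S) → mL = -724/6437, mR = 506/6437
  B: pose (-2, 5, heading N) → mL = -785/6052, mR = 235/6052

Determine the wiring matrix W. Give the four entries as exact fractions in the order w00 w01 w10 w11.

-1/2 -1/2 -1/2 1

obs A: pose=(-1,8,S) → sL=4/41, sR=20/157, mL=-724/6437, mR=506/6437
obs B: pose=(-2,5,N) → sL=5/34, sR=10/89, mL=-785/6052, mR=235/6052
sensor matrix S = [[4/41, 20/157], [5/34, 10/89]]; det S = -75690/9739181
solve [mL_A; mL_B] = S·[w00; w01] and [mR_A; mR_B] = S·[w10; w11]:
  w00 = -1/2, w01 = -1/2, w10 = -1/2, w11 = 1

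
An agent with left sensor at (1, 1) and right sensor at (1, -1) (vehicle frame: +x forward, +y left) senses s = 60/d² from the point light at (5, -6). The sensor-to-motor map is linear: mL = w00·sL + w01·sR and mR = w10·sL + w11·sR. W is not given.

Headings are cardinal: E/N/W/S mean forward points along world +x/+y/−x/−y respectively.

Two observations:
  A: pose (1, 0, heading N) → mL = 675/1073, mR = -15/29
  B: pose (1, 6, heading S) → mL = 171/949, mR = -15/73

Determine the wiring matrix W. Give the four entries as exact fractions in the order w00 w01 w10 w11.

-1/2 1 0 -1/2

obs A: pose=(1,0,N) → sL=30/37, sR=30/29, mL=675/1073, mR=-15/29
obs B: pose=(1,6,S) → sL=6/13, sR=30/73, mL=171/949, mR=-15/73
sensor matrix S = [[30/37, 30/29], [6/13, 30/73]]; det S = -146880/1018277
solve [mL_A; mL_B] = S·[w00; w01] and [mR_A; mR_B] = S·[w10; w11]:
  w00 = -1/2, w01 = 1, w10 = 0, w11 = -1/2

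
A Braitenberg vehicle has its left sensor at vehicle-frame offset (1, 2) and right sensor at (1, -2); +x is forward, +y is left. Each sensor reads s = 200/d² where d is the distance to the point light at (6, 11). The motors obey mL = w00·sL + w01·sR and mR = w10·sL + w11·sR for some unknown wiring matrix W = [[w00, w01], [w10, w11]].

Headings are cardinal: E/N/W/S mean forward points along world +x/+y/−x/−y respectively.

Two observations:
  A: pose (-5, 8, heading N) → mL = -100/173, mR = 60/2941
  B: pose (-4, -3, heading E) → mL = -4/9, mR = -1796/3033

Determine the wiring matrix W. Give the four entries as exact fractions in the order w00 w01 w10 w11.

-1/2 0 -1 1/2

obs A: pose=(-5,8,N) → sL=200/173, sR=40/17, mL=-100/173, mR=60/2941
obs B: pose=(-4,-3,E) → sL=8/9, sR=200/337, mL=-4/9, mR=-1796/3033
sensor matrix S = [[200/173, 40/17], [8/9, 200/337]]; det S = -12536320/8920053
solve [mL_A; mL_B] = S·[w00; w01] and [mR_A; mR_B] = S·[w10; w11]:
  w00 = -1/2, w01 = 0, w10 = -1, w11 = 1/2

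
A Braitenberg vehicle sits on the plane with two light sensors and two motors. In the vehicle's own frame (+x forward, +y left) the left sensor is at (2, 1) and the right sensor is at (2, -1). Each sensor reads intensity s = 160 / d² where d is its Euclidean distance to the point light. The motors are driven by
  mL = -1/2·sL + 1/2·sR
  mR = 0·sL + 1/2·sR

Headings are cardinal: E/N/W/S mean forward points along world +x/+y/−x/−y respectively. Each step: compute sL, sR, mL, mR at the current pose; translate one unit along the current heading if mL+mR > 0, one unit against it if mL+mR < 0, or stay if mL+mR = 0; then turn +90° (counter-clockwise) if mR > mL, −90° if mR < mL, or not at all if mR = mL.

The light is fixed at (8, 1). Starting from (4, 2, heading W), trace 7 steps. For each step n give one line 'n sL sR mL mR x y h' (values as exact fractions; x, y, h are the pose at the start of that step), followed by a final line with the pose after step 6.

n=0: pose=(4,2,W); sL=40/9, sR=4; mL=-2/9, mR=2; mL+mR=16/9 → advance +1; mR−mL=20/9 → turn +1·90°
n=1: pose=(3,2,S); sL=160/17, sR=160/37; mL=-1600/629, mR=80/37; mL+mR=-240/629 → advance -1; mR−mL=80/17 → turn +1·90°
n=2: pose=(3,3,E); sL=80/9, sR=16; mL=32/9, mR=8; mL+mR=104/9 → advance +1; mR−mL=40/9 → turn +1·90°
n=3: pose=(4,3,N); sL=160/41, sR=32/5; mL=256/205, mR=16/5; mL+mR=912/205 → advance +1; mR−mL=80/41 → turn +1·90°
n=4: pose=(4,4,W); sL=4, sR=40/13; mL=-6/13, mR=20/13; mL+mR=14/13 → advance +1; mR−mL=2 → turn +1·90°
n=5: pose=(3,4,S); sL=160/17, sR=160/37; mL=-1600/629, mR=80/37; mL+mR=-240/629 → advance -1; mR−mL=80/17 → turn +1·90°
n=6: pose=(3,5,E); sL=80/17, sR=80/9; mL=320/153, mR=40/9; mL+mR=1000/153 → advance +1; mR−mL=40/17 → turn +1·90°

0 40/9 4 -2/9 2 4 2 W
1 160/17 160/37 -1600/629 80/37 3 2 S
2 80/9 16 32/9 8 3 3 E
3 160/41 32/5 256/205 16/5 4 3 N
4 4 40/13 -6/13 20/13 4 4 W
5 160/17 160/37 -1600/629 80/37 3 4 S
6 80/17 80/9 320/153 40/9 3 5 E
final 4 5 N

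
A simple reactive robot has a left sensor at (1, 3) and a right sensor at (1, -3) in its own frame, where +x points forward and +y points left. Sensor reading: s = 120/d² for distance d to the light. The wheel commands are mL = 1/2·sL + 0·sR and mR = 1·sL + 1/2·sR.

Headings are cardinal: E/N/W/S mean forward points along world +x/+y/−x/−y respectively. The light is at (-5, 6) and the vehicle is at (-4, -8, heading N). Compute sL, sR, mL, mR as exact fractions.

120/173 24/37 60/173 6516/6401

left sensor world pos  = (-7, -7); dL² = 173
right sensor world pos = (-1, -7); dR² = 185
sL = 120/173 = 120/173
sR = 120/185 = 24/37
mL = 1/2·sL + 0·sR = 60/173
mR = 1·sL + 1/2·sR = 6516/6401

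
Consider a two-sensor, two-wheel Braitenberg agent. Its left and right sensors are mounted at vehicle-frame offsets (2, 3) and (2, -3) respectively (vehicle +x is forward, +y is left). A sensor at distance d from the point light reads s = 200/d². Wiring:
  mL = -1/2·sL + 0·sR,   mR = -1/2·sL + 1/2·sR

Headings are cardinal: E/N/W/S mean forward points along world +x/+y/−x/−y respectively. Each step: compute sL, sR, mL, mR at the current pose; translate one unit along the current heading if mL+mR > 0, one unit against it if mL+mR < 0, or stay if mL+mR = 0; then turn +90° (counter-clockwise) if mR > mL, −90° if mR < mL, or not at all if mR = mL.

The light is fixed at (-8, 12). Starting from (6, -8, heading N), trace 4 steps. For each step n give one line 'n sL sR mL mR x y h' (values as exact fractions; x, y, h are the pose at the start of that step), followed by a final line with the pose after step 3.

n=0: pose=(6,-8,N); sL=40/89, sR=200/613; mL=-20/89, mR=-3360/54557; mL+mR=-15620/54557 → advance -1; mR−mL=100/613 → turn +1·90°
n=1: pose=(6,-9,W); sL=5/18, sR=50/117; mL=-5/36, mR=35/468; mL+mR=-5/78 → advance -1; mR−mL=25/117 → turn +1·90°
n=2: pose=(7,-9,S); sL=200/853, sR=200/673; mL=-100/853, mR=18000/574069; mL+mR=-49300/574069 → advance -1; mR−mL=100/673 → turn +1·90°
n=3: pose=(7,-8,E); sL=100/289, sR=100/409; mL=-50/289, mR=-6000/118201; mL+mR=-26450/118201 → advance -1; mR−mL=50/409 → turn +1·90°

0 40/89 200/613 -20/89 -3360/54557 6 -8 N
1 5/18 50/117 -5/36 35/468 6 -9 W
2 200/853 200/673 -100/853 18000/574069 7 -9 S
3 100/289 100/409 -50/289 -6000/118201 7 -8 E
final 6 -8 N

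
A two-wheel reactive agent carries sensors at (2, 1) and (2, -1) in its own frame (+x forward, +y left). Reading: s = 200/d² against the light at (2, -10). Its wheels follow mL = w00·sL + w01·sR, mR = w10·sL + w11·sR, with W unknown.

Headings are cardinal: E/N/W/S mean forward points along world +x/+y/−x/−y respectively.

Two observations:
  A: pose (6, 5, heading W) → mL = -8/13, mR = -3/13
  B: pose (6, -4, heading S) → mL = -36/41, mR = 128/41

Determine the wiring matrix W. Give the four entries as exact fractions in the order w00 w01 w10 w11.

obs A: pose=(6,5,W) → sL=1, sR=10/13, mL=-8/13, mR=-3/13
obs B: pose=(6,-4,S) → sL=200/41, sR=8, mL=-36/41, mR=128/41
sensor matrix S = [[1, 10/13], [200/41, 8]]; det S = 2264/533
solve [mL_A; mL_B] = S·[w00; w01] and [mR_A; mR_B] = S·[w10; w11]:
  w00 = -1, w01 = 1/2, w10 = -1, w11 = 1

-1 1/2 -1 1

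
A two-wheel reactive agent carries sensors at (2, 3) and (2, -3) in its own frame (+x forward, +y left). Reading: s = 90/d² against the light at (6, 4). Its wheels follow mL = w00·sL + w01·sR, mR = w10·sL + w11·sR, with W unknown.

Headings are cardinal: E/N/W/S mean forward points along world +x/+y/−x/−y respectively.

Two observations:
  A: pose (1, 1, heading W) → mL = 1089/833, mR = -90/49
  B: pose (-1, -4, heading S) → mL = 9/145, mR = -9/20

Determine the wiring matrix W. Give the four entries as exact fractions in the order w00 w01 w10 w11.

-1/2 1 0 -1

obs A: pose=(1,1,W) → sL=18/17, sR=90/49, mL=1089/833, mR=-90/49
obs B: pose=(-1,-4,S) → sL=45/58, sR=9/20, mL=9/145, mR=-9/20
sensor matrix S = [[18/17, 90/49], [45/58, 9/20]]; det S = -229149/241570
solve [mL_A; mL_B] = S·[w00; w01] and [mR_A; mR_B] = S·[w10; w11]:
  w00 = -1/2, w01 = 1, w10 = 0, w11 = -1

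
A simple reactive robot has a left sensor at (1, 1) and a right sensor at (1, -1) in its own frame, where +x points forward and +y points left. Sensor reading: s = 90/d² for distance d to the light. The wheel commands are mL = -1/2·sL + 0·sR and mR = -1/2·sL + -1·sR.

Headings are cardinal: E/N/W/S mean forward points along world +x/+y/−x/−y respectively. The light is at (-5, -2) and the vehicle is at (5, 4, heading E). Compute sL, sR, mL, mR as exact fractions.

9/17 45/73 -9/34 -2187/2482

left sensor world pos  = (6, 5); dL² = 170
right sensor world pos = (6, 3); dR² = 146
sL = 90/170 = 9/17
sR = 90/146 = 45/73
mL = -1/2·sL + 0·sR = -9/34
mR = -1/2·sL + -1·sR = -2187/2482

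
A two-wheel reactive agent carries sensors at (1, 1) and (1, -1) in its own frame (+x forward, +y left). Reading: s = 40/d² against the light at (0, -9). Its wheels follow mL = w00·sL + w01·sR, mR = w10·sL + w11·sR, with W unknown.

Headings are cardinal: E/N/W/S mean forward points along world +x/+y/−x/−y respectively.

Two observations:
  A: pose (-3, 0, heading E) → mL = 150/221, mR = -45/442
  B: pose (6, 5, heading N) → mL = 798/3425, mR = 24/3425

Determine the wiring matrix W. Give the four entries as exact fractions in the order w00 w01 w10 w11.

1 1/2 1/2 -1/2

obs A: pose=(-3,0,E) → sL=5/13, sR=10/17, mL=150/221, mR=-45/442
obs B: pose=(6,5,N) → sL=4/25, sR=20/137, mL=798/3425, mR=24/3425
sensor matrix S = [[5/13, 10/17], [4/25, 20/137]]; det S = -5748/151385
solve [mL_A; mL_B] = S·[w00; w01] and [mR_A; mR_B] = S·[w10; w11]:
  w00 = 1, w01 = 1/2, w10 = 1/2, w11 = -1/2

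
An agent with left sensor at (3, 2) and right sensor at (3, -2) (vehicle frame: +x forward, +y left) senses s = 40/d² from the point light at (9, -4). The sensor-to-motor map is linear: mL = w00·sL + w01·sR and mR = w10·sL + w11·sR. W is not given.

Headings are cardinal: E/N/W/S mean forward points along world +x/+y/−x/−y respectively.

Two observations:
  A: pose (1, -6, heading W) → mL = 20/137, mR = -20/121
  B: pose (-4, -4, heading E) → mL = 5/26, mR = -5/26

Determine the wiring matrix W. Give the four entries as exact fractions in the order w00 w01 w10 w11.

obs A: pose=(1,-6,W) → sL=40/137, sR=40/121, mL=20/137, mR=-20/121
obs B: pose=(-4,-4,E) → sL=5/13, sR=5/13, mL=5/26, mR=-5/26
sensor matrix S = [[40/137, 40/121], [5/13, 5/13]]; det S = -3200/215501
solve [mL_A; mL_B] = S·[w00; w01] and [mR_A; mR_B] = S·[w10; w11]:
  w00 = 1/2, w01 = 0, w10 = 0, w11 = -1/2

1/2 0 0 -1/2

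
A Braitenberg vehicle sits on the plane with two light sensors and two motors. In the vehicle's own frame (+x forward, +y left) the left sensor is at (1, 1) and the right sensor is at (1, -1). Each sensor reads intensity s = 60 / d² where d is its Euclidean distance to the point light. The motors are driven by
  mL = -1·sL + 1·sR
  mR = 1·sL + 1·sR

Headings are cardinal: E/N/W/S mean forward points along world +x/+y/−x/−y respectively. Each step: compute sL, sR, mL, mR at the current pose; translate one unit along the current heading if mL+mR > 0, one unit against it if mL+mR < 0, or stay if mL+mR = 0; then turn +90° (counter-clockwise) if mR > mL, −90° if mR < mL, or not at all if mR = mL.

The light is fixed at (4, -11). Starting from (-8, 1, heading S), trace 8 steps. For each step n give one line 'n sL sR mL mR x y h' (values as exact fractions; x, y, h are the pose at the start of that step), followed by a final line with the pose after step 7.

n=0: pose=(-8,1,S); sL=30/121, sR=6/29; mL=-144/3509, mR=1596/3509; mL+mR=12/29 → advance +1; mR−mL=60/121 → turn +1·90°
n=1: pose=(-8,0,E); sL=12/53, sR=60/221; mL=528/11713, mR=5832/11713; mL+mR=120/221 → advance +1; mR−mL=24/53 → turn +1·90°
n=2: pose=(-7,0,N); sL=5/24, sR=15/61; mL=55/1464, mR=665/1464; mL+mR=30/61 → advance +1; mR−mL=5/12 → turn +1·90°
n=3: pose=(-7,1,W); sL=12/53, sR=60/313; mL=-576/16589, mR=6936/16589; mL+mR=120/313 → advance +1; mR−mL=24/53 → turn +1·90°
n=4: pose=(-8,1,S); sL=30/121, sR=6/29; mL=-144/3509, mR=1596/3509; mL+mR=12/29 → advance +1; mR−mL=60/121 → turn +1·90°
n=5: pose=(-8,0,E); sL=12/53, sR=60/221; mL=528/11713, mR=5832/11713; mL+mR=120/221 → advance +1; mR−mL=24/53 → turn +1·90°
n=6: pose=(-7,0,N); sL=5/24, sR=15/61; mL=55/1464, mR=665/1464; mL+mR=30/61 → advance +1; mR−mL=5/12 → turn +1·90°
n=7: pose=(-7,1,W); sL=12/53, sR=60/313; mL=-576/16589, mR=6936/16589; mL+mR=120/313 → advance +1; mR−mL=24/53 → turn +1·90°

0 30/121 6/29 -144/3509 1596/3509 -8 1 S
1 12/53 60/221 528/11713 5832/11713 -8 0 E
2 5/24 15/61 55/1464 665/1464 -7 0 N
3 12/53 60/313 -576/16589 6936/16589 -7 1 W
4 30/121 6/29 -144/3509 1596/3509 -8 1 S
5 12/53 60/221 528/11713 5832/11713 -8 0 E
6 5/24 15/61 55/1464 665/1464 -7 0 N
7 12/53 60/313 -576/16589 6936/16589 -7 1 W
final -8 1 S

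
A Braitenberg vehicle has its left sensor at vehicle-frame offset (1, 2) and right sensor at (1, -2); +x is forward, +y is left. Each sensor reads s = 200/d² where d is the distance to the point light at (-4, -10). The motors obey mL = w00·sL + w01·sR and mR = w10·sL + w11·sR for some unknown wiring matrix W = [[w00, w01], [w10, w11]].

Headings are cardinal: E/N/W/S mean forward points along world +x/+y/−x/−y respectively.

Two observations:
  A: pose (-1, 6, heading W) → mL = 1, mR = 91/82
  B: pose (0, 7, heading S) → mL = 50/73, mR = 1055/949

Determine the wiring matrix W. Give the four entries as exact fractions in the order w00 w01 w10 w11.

obs A: pose=(-1,6,W) → sL=1, sR=25/41, mL=1, mR=91/82
obs B: pose=(0,7,S) → sL=50/73, sR=10/13, mL=50/73, mR=1055/949
sensor matrix S = [[1, 25/41], [50/73, 10/13]]; det S = 13680/38909
solve [mL_A; mL_B] = S·[w00; w01] and [mR_A; mR_B] = S·[w10; w11]:
  w00 = 1, w01 = 0, w10 = 1/2, w11 = 1

1 0 1/2 1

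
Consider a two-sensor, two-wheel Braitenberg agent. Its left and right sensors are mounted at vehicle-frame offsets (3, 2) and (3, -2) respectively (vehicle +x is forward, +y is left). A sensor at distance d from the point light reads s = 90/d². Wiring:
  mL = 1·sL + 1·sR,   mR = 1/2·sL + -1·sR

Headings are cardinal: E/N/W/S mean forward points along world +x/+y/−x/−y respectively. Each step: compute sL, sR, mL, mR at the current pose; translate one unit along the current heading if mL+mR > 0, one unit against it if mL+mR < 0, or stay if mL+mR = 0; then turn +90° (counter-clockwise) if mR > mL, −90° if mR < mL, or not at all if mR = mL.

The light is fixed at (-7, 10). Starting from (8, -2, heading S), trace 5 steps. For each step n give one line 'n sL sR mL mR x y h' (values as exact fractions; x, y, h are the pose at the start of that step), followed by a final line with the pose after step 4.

0 45/257 45/197 20430/50629 -14265/101258 8 -2 S
1 10/41 18/53 1268/2173 -473/2173 8 -3 W
2 45/122 45/178 3375/5429 -1485/21716 7 -3 N
3 90/389 18/97 15732/37733 -2637/37733 7 -2 E
4 45/257 45/197 20430/50629 -14265/101258 8 -2 S
final 8 -3 W

n=0: pose=(8,-2,S); sL=45/257, sR=45/197; mL=20430/50629, mR=-14265/101258; mL+mR=135/514 → advance +1; mR−mL=-55125/101258 → turn -1·90°
n=1: pose=(8,-3,W); sL=10/41, sR=18/53; mL=1268/2173, mR=-473/2173; mL+mR=15/41 → advance +1; mR−mL=-1741/2173 → turn -1·90°
n=2: pose=(7,-3,N); sL=45/122, sR=45/178; mL=3375/5429, mR=-1485/21716; mL+mR=135/244 → advance +1; mR−mL=-14985/21716 → turn -1·90°
n=3: pose=(7,-2,E); sL=90/389, sR=18/97; mL=15732/37733, mR=-2637/37733; mL+mR=135/389 → advance +1; mR−mL=-18369/37733 → turn -1·90°
n=4: pose=(8,-2,S); sL=45/257, sR=45/197; mL=20430/50629, mR=-14265/101258; mL+mR=135/514 → advance +1; mR−mL=-55125/101258 → turn -1·90°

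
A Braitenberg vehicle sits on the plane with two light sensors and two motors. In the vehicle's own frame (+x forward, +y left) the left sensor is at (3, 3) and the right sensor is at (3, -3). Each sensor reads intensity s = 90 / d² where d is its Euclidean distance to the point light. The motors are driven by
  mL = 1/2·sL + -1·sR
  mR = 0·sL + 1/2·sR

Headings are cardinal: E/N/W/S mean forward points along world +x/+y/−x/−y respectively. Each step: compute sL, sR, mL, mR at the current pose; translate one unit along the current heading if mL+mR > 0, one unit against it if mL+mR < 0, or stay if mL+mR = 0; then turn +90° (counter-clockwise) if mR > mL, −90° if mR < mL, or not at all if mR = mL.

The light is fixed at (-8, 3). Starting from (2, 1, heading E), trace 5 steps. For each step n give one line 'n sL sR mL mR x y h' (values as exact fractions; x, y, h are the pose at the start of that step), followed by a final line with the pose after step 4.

n=0: pose=(2,1,E); sL=9/17, sR=45/97; mL=-657/3298, mR=45/194; mL+mR=54/1649 → advance +1; mR−mL=711/1649 → turn +1·90°
n=1: pose=(3,1,N); sL=18/13, sR=90/197; mL=603/2561, mR=45/197; mL+mR=1188/2561 → advance +1; mR−mL=-18/2561 → turn -1·90°
n=2: pose=(3,2,E); sL=9/20, sR=45/106; mL=-423/2120, mR=45/212; mL+mR=27/2120 → advance +1; mR−mL=873/2120 → turn +1·90°
n=3: pose=(4,2,N); sL=18/17, sR=90/229; mL=531/3893, mR=45/229; mL+mR=1296/3893 → advance +1; mR−mL=234/3893 → turn +1·90°
n=4: pose=(4,3,W); sL=1, sR=1; mL=-1/2, mR=1/2; mL+mR=0 → advance +0; mR−mL=1 → turn +1·90°

0 9/17 45/97 -657/3298 45/194 2 1 E
1 18/13 90/197 603/2561 45/197 3 1 N
2 9/20 45/106 -423/2120 45/212 3 2 E
3 18/17 90/229 531/3893 45/229 4 2 N
4 1 1 -1/2 1/2 4 3 W
final 4 3 S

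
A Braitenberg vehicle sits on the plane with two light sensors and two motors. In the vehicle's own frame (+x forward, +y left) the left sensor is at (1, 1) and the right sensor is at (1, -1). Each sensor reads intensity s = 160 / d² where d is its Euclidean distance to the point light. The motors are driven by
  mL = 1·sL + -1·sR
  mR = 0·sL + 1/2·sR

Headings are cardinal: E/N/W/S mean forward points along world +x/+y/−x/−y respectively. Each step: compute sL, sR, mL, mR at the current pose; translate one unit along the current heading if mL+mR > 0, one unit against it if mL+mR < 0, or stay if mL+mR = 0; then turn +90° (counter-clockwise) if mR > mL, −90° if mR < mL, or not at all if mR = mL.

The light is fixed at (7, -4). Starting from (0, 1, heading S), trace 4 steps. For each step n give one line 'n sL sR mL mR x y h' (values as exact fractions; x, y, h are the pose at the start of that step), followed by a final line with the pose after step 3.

n=0: pose=(0,1,S); sL=40/13, sR=2; mL=14/13, mR=1; mL+mR=27/13 → advance +1; mR−mL=-1/13 → turn -1·90°
n=1: pose=(0,0,W); sL=160/73, sR=160/89; mL=2560/6497, mR=80/89; mL+mR=8400/6497 → advance +1; mR−mL=3280/6497 → turn +1·90°
n=2: pose=(-1,0,S); sL=80/29, sR=16/9; mL=256/261, mR=8/9; mL+mR=488/261 → advance +1; mR−mL=-8/87 → turn -1·90°
n=3: pose=(-1,-1,W); sL=32/17, sR=160/97; mL=384/1649, mR=80/97; mL+mR=1744/1649 → advance +1; mR−mL=976/1649 → turn +1·90°

0 40/13 2 14/13 1 0 1 S
1 160/73 160/89 2560/6497 80/89 0 0 W
2 80/29 16/9 256/261 8/9 -1 0 S
3 32/17 160/97 384/1649 80/97 -1 -1 W
final -2 -1 S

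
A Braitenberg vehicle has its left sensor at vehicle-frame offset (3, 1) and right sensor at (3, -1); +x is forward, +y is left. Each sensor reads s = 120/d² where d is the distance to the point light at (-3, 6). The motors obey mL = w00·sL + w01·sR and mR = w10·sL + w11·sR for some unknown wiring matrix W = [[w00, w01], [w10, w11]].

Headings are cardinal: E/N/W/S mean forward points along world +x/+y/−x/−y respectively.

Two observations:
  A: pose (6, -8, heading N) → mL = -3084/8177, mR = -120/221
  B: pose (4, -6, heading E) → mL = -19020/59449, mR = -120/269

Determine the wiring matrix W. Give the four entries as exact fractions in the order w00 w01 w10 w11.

obs A: pose=(6,-8,N) → sL=24/37, sR=120/221, mL=-3084/8177, mR=-120/221
obs B: pose=(4,-6,E) → sL=120/221, sR=120/269, mL=-19020/59449, mR=-120/269
sensor matrix S = [[24/37, 120/221], [120/221, 120/269]]; det S = -2661120/486114473
solve [mL_A; mL_B] = S·[w00; w01] and [mR_A; mR_B] = S·[w10; w11]:
  w00 = -1, w01 = 1/2, w10 = 0, w11 = -1

-1 1/2 0 -1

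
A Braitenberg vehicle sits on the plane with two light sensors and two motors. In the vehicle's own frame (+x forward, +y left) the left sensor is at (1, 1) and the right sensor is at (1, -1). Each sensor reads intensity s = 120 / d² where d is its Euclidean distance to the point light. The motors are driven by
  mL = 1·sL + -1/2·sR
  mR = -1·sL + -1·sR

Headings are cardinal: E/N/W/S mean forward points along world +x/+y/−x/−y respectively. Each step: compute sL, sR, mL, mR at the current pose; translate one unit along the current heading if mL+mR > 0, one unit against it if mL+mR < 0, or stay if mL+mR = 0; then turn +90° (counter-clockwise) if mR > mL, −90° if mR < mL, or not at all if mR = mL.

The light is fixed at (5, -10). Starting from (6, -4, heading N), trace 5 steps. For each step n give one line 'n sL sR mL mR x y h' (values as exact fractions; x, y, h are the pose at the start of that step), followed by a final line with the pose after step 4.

0 120/49 120/53 3420/2597 -12240/2597 6 -4 N
1 3 6 0 -9 6 -5 E
2 120/17 120/17 60/17 -240/17 5 -5 S
3 60/13 12/5 222/65 -456/65 5 -4 W
4 120/49 120/53 3420/2597 -12240/2597 6 -4 N
final 6 -5 E

n=0: pose=(6,-4,N); sL=120/49, sR=120/53; mL=3420/2597, mR=-12240/2597; mL+mR=-180/53 → advance -1; mR−mL=-15660/2597 → turn -1·90°
n=1: pose=(6,-5,E); sL=3, sR=6; mL=0, mR=-9; mL+mR=-9 → advance -1; mR−mL=-9 → turn -1·90°
n=2: pose=(5,-5,S); sL=120/17, sR=120/17; mL=60/17, mR=-240/17; mL+mR=-180/17 → advance -1; mR−mL=-300/17 → turn -1·90°
n=3: pose=(5,-4,W); sL=60/13, sR=12/5; mL=222/65, mR=-456/65; mL+mR=-18/5 → advance -1; mR−mL=-678/65 → turn -1·90°
n=4: pose=(6,-4,N); sL=120/49, sR=120/53; mL=3420/2597, mR=-12240/2597; mL+mR=-180/53 → advance -1; mR−mL=-15660/2597 → turn -1·90°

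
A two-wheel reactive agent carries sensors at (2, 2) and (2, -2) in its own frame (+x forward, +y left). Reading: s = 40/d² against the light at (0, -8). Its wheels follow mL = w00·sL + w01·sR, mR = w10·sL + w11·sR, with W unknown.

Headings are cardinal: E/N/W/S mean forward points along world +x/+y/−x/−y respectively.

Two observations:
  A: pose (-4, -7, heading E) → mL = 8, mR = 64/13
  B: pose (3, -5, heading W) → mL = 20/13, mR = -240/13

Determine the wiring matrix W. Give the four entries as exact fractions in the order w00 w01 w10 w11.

0 1 -1 1

obs A: pose=(-4,-7,E) → sL=40/13, sR=8, mL=8, mR=64/13
obs B: pose=(3,-5,W) → sL=20, sR=20/13, mL=20/13, mR=-240/13
sensor matrix S = [[40/13, 8], [20, 20/13]]; det S = -26240/169
solve [mL_A; mL_B] = S·[w00; w01] and [mR_A; mR_B] = S·[w10; w11]:
  w00 = 0, w01 = 1, w10 = -1, w11 = 1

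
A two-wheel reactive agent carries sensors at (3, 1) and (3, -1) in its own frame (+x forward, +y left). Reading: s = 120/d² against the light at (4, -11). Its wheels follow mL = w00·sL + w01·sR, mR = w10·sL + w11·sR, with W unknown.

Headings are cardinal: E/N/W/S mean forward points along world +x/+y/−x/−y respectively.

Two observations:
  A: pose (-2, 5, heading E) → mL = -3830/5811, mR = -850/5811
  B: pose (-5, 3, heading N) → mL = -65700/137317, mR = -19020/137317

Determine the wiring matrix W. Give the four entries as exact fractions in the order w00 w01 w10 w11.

obs A: pose=(-2,5,E) → sL=60/149, sR=20/39, mL=-3830/5811, mR=-850/5811
obs B: pose=(-5,3,N) → sL=120/389, sR=120/353, mL=-65700/137317, mR=-19020/137317
sensor matrix S = [[60/149, 20/39], [120/389, 120/353]]; det S = -5667200/265983029
solve [mL_A; mL_B] = S·[w00; w01] and [mR_A; mR_B] = S·[w10; w11]:
  w00 = -1, w01 = -1/2, w10 = -1, w11 = 1/2

-1 -1/2 -1 1/2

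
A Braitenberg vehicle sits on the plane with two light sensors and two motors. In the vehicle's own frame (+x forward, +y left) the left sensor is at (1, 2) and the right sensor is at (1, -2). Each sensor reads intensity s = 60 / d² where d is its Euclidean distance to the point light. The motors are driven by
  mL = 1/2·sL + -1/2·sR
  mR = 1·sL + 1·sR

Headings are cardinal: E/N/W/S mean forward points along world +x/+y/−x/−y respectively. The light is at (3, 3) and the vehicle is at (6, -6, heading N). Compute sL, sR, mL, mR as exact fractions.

12/13 60/89 144/1157 1848/1157

left sensor world pos  = (4, -5); dL² = 65
right sensor world pos = (8, -5); dR² = 89
sL = 60/65 = 12/13
sR = 60/89 = 60/89
mL = 1/2·sL + -1/2·sR = 144/1157
mR = 1·sL + 1·sR = 1848/1157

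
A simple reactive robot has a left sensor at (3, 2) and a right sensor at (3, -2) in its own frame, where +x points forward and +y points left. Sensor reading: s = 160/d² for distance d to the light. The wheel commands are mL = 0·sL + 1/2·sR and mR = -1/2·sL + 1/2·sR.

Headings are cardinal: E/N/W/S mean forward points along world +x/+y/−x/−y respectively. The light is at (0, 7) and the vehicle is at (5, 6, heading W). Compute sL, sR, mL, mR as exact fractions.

left sensor world pos  = (2, 4); dL² = 13
right sensor world pos = (2, 8); dR² = 5
sL = 160/13 = 160/13
sR = 160/5 = 32
mL = 0·sL + 1/2·sR = 16
mR = -1/2·sL + 1/2·sR = 128/13

160/13 32 16 128/13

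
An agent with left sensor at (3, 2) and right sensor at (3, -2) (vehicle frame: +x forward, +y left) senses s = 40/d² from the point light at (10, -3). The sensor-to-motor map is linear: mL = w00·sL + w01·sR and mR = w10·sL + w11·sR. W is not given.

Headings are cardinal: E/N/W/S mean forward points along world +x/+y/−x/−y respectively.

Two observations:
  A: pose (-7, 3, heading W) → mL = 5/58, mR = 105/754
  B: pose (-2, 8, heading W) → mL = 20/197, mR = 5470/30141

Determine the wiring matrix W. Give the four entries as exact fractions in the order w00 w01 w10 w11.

obs A: pose=(-7,3,W) → sL=5/52, sR=5/58, mL=5/58, mR=105/754
obs B: pose=(-2,8,W) → sL=20/153, sR=20/197, mL=20/197, mR=5470/30141
sensor matrix S = [[5/52, 5/58], [20/153, 20/197]]; det S = -17125/11363157
solve [mL_A; mL_B] = S·[w00; w01] and [mR_A; mR_B] = S·[w10; w11]:
  w00 = 0, w01 = 1, w10 = 1, w11 = 1/2

0 1 1 1/2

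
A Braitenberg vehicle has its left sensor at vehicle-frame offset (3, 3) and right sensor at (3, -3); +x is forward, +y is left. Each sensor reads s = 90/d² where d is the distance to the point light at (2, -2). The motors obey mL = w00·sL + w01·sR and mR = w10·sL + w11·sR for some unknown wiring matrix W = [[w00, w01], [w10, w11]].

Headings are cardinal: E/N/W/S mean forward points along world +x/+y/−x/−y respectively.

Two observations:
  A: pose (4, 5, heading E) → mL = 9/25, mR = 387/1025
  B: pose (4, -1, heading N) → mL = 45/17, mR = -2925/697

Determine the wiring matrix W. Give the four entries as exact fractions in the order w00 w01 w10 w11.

obs A: pose=(4,5,E) → sL=18/25, sR=90/41, mL=9/25, mR=387/1025
obs B: pose=(4,-1,N) → sL=90/17, sR=90/41, mL=45/17, mR=-2925/697
sensor matrix S = [[18/25, 90/41], [90/17, 90/41]]; det S = -34992/3485
solve [mL_A; mL_B] = S·[w00; w01] and [mR_A; mR_B] = S·[w10; w11]:
  w00 = 1/2, w01 = 0, w10 = -1, w11 = 1/2

1/2 0 -1 1/2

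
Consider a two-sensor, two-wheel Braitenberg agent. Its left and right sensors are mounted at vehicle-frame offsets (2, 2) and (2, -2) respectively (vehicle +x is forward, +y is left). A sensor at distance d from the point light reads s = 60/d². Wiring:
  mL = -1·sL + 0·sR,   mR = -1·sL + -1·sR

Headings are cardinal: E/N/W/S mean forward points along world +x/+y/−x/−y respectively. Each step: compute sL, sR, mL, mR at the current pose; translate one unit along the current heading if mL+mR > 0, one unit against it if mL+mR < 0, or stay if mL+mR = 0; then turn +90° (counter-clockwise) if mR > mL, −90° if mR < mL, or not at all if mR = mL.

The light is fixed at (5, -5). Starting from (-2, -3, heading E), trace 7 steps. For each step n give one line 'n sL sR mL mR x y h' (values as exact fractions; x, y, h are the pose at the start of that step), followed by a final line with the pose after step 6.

0 60/41 12/5 -60/41 -792/205 -2 -3 E
1 5/3 3/5 -5/3 -34/15 -3 -3 S
2 60/101 12/25 -60/101 -2712/2525 -3 -2 W
3 30/53 6/5 -30/53 -468/265 -2 -2 N
4 60/41 12/5 -60/41 -792/205 -2 -3 E
5 5/3 3/5 -5/3 -34/15 -3 -3 S
6 60/101 12/25 -60/101 -2712/2525 -3 -2 W
final -2 -2 N

n=0: pose=(-2,-3,E); sL=60/41, sR=12/5; mL=-60/41, mR=-792/205; mL+mR=-1092/205 → advance -1; mR−mL=-12/5 → turn -1·90°
n=1: pose=(-3,-3,S); sL=5/3, sR=3/5; mL=-5/3, mR=-34/15; mL+mR=-59/15 → advance -1; mR−mL=-3/5 → turn -1·90°
n=2: pose=(-3,-2,W); sL=60/101, sR=12/25; mL=-60/101, mR=-2712/2525; mL+mR=-4212/2525 → advance -1; mR−mL=-12/25 → turn -1·90°
n=3: pose=(-2,-2,N); sL=30/53, sR=6/5; mL=-30/53, mR=-468/265; mL+mR=-618/265 → advance -1; mR−mL=-6/5 → turn -1·90°
n=4: pose=(-2,-3,E); sL=60/41, sR=12/5; mL=-60/41, mR=-792/205; mL+mR=-1092/205 → advance -1; mR−mL=-12/5 → turn -1·90°
n=5: pose=(-3,-3,S); sL=5/3, sR=3/5; mL=-5/3, mR=-34/15; mL+mR=-59/15 → advance -1; mR−mL=-3/5 → turn -1·90°
n=6: pose=(-3,-2,W); sL=60/101, sR=12/25; mL=-60/101, mR=-2712/2525; mL+mR=-4212/2525 → advance -1; mR−mL=-12/25 → turn -1·90°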